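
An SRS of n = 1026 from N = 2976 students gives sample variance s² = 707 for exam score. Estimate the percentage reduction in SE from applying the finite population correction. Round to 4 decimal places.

19.0530

f = n/N = 1026/2976 = 0.34475806.
SE_no-fpc = √(s²/n) = 0.83011073; SE_fpc = √((1−f)s²/n) = 0.67194986.
Ratio = √(1−f) = 0.80947016. Reduction = 100·(1 − 0.80947016) = 19.0530%.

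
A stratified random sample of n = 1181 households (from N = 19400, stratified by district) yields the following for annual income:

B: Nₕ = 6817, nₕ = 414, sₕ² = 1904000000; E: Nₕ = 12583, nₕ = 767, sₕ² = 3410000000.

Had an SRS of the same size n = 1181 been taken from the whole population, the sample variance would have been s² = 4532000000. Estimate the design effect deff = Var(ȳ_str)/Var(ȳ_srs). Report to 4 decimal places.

0.6354

Var(ȳ_str) = Σ Wₕ²(1−fₕ)sₕ²/nₕ with Wₕ = Nₕ/19400:
  B: (6817/19400)²·(1−414/6817)·1904000000/414 = 533383.94
  E: (12583/19400)²·(1−767/12583)·3410000000/767 = 1.7563466 × 10^6
  → Var(ȳ_str) = 2.2897305 × 10^6.
Var(ȳ_srs) = (1 − 1181/19400)·4532000000/1181 = 3.6038177 × 10^6.
deff = (2.2897305 × 10^6) / (3.6038177 × 10^6) = 0.6354.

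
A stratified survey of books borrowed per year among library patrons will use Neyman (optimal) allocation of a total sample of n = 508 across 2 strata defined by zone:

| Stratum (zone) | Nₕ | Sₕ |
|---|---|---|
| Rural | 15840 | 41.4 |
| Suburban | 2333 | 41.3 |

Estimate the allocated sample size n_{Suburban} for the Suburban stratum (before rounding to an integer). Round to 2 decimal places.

Neyman allocation: nₕ = n·NₕSₕ / Σⱼ NⱼSⱼ.
Σ NⱼSⱼ = 15840·41.4 + 2333·41.3 = 752128.9.
n_{Suburban} = 508·2333·41.3 / 752128.9 = 65.08.

65.08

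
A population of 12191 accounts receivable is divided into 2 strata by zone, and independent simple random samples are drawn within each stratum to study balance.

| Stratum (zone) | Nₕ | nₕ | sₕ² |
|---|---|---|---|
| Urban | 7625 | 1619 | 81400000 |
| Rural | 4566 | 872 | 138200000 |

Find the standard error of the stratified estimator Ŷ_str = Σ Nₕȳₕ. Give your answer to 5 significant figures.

Var(Ŷ_str) = Σₕ Nₕ²(1 − fₕ)sₕ²/nₕ.
Urban: 7625²·(1 − 1619/7625)·81400000/1619 = 2.3025164 × 10^12.
Rural: 4566²·(1 − 872/4566)·138200000/872 = 2.6731563 × 10^12.
Sum = 4.9756727 × 10^12.
SE = √(4.9756727 × 10^12) = 2.2306 × 10^6.

2.2306 × 10^6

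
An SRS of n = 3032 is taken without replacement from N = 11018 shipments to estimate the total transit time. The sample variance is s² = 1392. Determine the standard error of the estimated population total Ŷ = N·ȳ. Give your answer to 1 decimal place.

Var(Ŷ) = N²·Var(ȳ) = N²·(1 − n/N)·s²/n.
f = 3032/11018 = 0.27518606; Var(ȳ) = 0.72481394·1392/3032 = 0.33276418.
Var(Ŷ) = 11018² · 0.33276418 = 4.0396348 × 10^7.
SE(Ŷ) = √(4.0396348 × 10^7) = 6355.8.

6355.8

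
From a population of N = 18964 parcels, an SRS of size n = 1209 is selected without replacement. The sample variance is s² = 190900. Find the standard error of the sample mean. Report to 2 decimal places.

Under SRS without replacement, Var(ȳ) = (1 − f)·s²/n with f = n/N = 1209/18964 = 0.06375237.
Var(ȳ) = (1 − 0.06375237)·190900/1209 = 0.93624763·157.89909 = 147.83265.
SE(ȳ) = √(147.83265) = 12.16.

12.16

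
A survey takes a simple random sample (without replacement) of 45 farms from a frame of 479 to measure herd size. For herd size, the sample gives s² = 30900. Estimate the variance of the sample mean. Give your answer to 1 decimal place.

Under SRS without replacement, Var(ȳ) = (1 − f)·s²/n with f = n/N = 45/479 = 0.09394572.
Var(ȳ) = (1 − 0.09394572)·30900/45 = 0.90605428·686.66667 = 622.15727.

622.2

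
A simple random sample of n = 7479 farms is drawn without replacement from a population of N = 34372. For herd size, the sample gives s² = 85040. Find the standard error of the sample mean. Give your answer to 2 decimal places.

2.98

Under SRS without replacement, Var(ȳ) = (1 − f)·s²/n with f = n/N = 7479/34372 = 0.21758990.
Var(ȳ) = (1 − 0.21758990)·85040/7479 = 0.78241010·11.370504 = 8.8963972.
SE(ȳ) = √(8.8963972) = 2.98.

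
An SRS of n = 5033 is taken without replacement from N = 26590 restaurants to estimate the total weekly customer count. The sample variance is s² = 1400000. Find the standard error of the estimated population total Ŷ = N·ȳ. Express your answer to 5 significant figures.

399300

Var(Ŷ) = N²·Var(ȳ) = N²·(1 − n/N)·s²/n.
f = 5033/26590 = 0.18928168; Var(ȳ) = 0.81071832·1400000/5033 = 225.51274.
Var(Ŷ) = 26590² · 225.51274 = 1.5944384 × 10^11.
SE(Ŷ) = √(1.5944384 × 10^11) = 399300.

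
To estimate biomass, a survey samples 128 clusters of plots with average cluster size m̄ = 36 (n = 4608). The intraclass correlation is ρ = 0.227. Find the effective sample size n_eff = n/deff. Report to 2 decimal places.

515.15

deff = 1 + (36 − 1)·0.227 = 1 + 7.945 = 8.945.
n_eff = 4608 / 8.945 = 515.15.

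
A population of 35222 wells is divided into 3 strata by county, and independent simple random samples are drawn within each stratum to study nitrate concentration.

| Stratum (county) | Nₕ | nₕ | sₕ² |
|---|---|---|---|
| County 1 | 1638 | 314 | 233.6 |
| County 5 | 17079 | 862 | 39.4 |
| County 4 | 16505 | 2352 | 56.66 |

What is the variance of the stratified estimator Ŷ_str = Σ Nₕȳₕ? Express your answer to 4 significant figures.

1.990 × 10^7

Var(Ŷ_str) = Σₕ Nₕ²(1 − fₕ)sₕ²/nₕ.
County 1: 1638²·(1 − 314/1638)·233.6/314 = 1.6134112 × 10^6.
County 5: 17079²·(1 − 862/17079)·39.4/862 = 1.2659656 × 10^7.
County 4: 16505²·(1 − 2352/16505)·56.66/2352 = 5.6273417 × 10^6.
Sum = 1.9900409 × 10^7.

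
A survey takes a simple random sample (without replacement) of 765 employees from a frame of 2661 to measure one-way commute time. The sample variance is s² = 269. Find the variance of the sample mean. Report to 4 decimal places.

0.2505

Under SRS without replacement, Var(ȳ) = (1 − f)·s²/n with f = n/N = 765/2661 = 0.28748591.
Var(ȳ) = (1 − 0.28748591)·269/765 = 0.71251409·0.35163399 = 0.25054417.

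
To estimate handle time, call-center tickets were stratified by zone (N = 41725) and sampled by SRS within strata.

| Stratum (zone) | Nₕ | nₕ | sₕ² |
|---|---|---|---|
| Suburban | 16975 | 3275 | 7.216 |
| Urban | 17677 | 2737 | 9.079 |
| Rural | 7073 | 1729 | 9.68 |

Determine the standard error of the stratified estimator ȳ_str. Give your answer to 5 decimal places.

0.03032

Var(ȳ_str) = Σₕ Wₕ²(1 − fₕ)sₕ²/nₕ with Wₕ = Nₕ/N, N = 41725.
Suburban: Wₕ = 0.40683044; term = 0.40683044²·(1 − 0.19293078)·7.216/3275 = 2.943221 × 10^-4.
Urban: Wₕ = 0.42365488; term = 0.42365488²·(1 − 0.15483397)·9.079/2737 = 5.0318732 × 10^-4.
Rural: Wₕ = 0.16951468; term = 0.16951468²·(1 − 0.24445073)·9.68/1729 = 1.2155079 × 10^-4.
Sum = 9.1906021 × 10^-4.
SE = √(9.1906021 × 10^-4) = 0.03032.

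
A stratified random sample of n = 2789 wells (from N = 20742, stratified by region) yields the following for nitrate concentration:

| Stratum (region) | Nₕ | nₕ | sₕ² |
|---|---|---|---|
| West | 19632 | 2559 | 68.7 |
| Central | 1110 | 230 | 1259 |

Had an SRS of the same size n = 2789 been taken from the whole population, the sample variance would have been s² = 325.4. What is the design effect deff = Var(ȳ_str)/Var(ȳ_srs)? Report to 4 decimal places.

Var(ȳ_str) = Σ Wₕ²(1−fₕ)sₕ²/nₕ with Wₕ = Nₕ/20742:
  West: (19632/20742)²·(1−2559/19632)·68.7/2559 = 0.020915082
  Central: (1110/20742)²·(1−230/1110)·1259/230 = 0.01242803
  → Var(ȳ_str) = 0.033343112.
Var(ȳ_srs) = (1 − 2789/20742)·325.4/2789 = 0.10098467.
deff = 0.033343112 / 0.10098467 = 0.3302.

0.3302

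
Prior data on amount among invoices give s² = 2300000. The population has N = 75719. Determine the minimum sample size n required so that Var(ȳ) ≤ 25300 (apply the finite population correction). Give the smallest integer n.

Without fpc, n₀ = s²/D = 2300000/25300 = 90.9091.
With fpc, (1 − n/N)·s²/n ≤ D requires n ≥ n₀/(1 + n₀/N) = 90.9091/(1 + 90.9091/75719) = 90.8001.
Rounding up, n = 91.

91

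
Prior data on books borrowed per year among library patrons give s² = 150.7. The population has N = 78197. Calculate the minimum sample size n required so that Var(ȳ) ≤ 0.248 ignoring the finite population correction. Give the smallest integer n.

Without fpc, n₀ = s²/D = 150.7/0.248 = 607.6613.
Rounding up, n = 608.

608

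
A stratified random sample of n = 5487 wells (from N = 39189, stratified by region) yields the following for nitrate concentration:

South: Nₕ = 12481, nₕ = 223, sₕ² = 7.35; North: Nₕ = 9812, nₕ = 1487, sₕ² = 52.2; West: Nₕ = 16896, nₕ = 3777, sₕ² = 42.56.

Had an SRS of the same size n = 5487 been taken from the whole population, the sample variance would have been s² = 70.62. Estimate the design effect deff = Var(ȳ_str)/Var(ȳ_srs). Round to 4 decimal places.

0.6123

Var(ȳ_str) = Σ Wₕ²(1−fₕ)sₕ²/nₕ with Wₕ = Nₕ/39189:
  South: (12481/39189)²·(1−223/12481)·7.35/223 = 0.0032833949
  North: (9812/39189)²·(1−1487/9812)·52.2/1487 = 0.0018671231
  West: (16896/39189)²·(1−3777/16896)·42.56/3777 = 0.0016263384
  → Var(ȳ_str) = 0.0067768564.
Var(ȳ_srs) = (1 − 5487/39189)·70.62/5487 = 0.011068385.
deff = 0.0067768564 / 0.011068385 = 0.6123.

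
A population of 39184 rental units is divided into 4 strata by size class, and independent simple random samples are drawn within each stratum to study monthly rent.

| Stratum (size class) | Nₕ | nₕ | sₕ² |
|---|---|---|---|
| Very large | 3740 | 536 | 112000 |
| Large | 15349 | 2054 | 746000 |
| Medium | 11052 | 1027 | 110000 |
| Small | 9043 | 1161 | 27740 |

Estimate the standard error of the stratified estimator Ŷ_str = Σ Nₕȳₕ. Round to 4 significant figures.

300300

Var(Ŷ_str) = Σₕ Nₕ²(1 − fₕ)sₕ²/nₕ.
Very large: 3740²·(1 − 536/3740)·112000/536 = 2.5039021 × 10^9.
Large: 15349²·(1 − 2054/15349)·746000/2054 = 7.411512 × 10^10.
Medium: 11052²·(1 − 1027/11052)·110000/1027 = 1.1867179 × 10^10.
Small: 9043²·(1 − 1161/9043)·27740/1161 = 1.7030335 × 10^9.
Sum = 9.0189235 × 10^10.
SE = √(9.0189235 × 10^10) = 300300.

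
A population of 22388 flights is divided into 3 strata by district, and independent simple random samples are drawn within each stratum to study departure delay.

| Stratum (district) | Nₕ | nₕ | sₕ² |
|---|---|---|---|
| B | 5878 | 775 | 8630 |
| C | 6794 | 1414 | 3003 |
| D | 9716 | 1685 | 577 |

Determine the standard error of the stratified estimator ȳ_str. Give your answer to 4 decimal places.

0.9352

Var(ȳ_str) = Σₕ Wₕ²(1 − fₕ)sₕ²/nₕ with Wₕ = Nₕ/N, N = 22388.
B: Wₕ = 0.26255137; term = 0.26255137²·(1 − 0.13184757)·8630/775 = 0.66639794.
C: Wₕ = 0.30346614; term = 0.30346614²·(1 − 0.20812482)·3003/1414 = 0.15487565.
D: Wₕ = 0.43398249; term = 0.43398249²·(1 − 0.17342528)·577/1685 = 0.053309234.
Sum = 0.87458282.
SE = √(0.87458282) = 0.9352.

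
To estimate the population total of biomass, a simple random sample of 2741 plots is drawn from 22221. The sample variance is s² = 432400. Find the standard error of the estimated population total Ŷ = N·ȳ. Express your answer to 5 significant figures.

Var(Ŷ) = N²·Var(ȳ) = N²·(1 − n/N)·s²/n.
f = 2741/22221 = 0.12335178; Var(ȳ) = 0.87664822·432400/2741 = 138.29357.
Var(Ŷ) = 22221² · 138.29357 = 6.8285609 × 10^10.
SE(Ŷ) = √(6.8285609 × 10^10) = 261320.

261320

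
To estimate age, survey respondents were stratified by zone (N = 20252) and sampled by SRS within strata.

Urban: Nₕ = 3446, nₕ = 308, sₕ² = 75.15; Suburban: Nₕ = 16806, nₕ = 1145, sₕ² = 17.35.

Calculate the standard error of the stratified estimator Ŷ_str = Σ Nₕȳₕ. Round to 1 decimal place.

2574.2

Var(Ŷ_str) = Σₕ Nₕ²(1 − fₕ)sₕ²/nₕ.
Urban: 3446²·(1 − 308/3446)·75.15/308 = 2.6384355 × 10^6.
Suburban: 16806²·(1 − 1145/16806)·17.35/1145 = 3.9882084 × 10^6.
Sum = 6.6266439 × 10^6.
SE = √(6.6266439 × 10^6) = 2574.2.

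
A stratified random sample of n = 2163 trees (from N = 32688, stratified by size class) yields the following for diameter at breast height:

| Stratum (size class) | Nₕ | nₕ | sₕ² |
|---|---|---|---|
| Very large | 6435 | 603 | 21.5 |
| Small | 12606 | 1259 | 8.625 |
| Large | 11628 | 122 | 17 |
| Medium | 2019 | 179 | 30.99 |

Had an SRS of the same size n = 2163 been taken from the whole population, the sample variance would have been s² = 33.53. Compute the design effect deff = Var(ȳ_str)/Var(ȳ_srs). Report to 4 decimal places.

Var(ȳ_str) = Σ Wₕ²(1−fₕ)sₕ²/nₕ with Wₕ = Nₕ/32688:
  Very large: (6435/32688)²·(1−603/6435)·21.5/603 = 0.0012523062
  Small: (12606/32688)²·(1−1259/12606)·8.625/1259 = 9.1709649 × 10^-4
  Large: (11628/32688)²·(1−122/11628)·17/122 = 0.017447845
  Medium: (2019/32688)²·(1−179/2019)·30.99/179 = 6.0193 × 10^-4
  → Var(ȳ_str) = 0.020219178.
Var(ȳ_srs) = (1 − 2163/32688)·33.53/2163 = 0.014475859.
deff = 0.020219178 / 0.014475859 = 1.3968.

1.3968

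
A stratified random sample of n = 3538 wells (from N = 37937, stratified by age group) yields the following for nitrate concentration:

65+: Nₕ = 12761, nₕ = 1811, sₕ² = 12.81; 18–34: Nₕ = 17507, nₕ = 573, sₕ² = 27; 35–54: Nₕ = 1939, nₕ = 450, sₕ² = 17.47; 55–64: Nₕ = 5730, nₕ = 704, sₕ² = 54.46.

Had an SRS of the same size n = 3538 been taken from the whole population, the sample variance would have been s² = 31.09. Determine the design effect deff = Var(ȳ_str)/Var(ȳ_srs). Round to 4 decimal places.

1.5084

Var(ȳ_str) = Σ Wₕ²(1−fₕ)sₕ²/nₕ with Wₕ = Nₕ/37937:
  65+: (12761/37937)²·(1−1811/12761)·12.81/1811 = 6.867577 × 10^-4
  18–34: (17507/37937)²·(1−573/17507)·27/573 = 0.0097063168
  35–54: (1939/37937)²·(1−450/1939)·17.47/450 = 7.7880177 × 10^-5
  55–64: (5730/37937)²·(1−704/5730)·54.46/704 = 0.0015479471
  → Var(ȳ_str) = 0.012018902.
Var(ȳ_srs) = (1 − 3538/37937)·31.09/3538 = 0.007967934.
deff = 0.012018902 / 0.007967934 = 1.5084.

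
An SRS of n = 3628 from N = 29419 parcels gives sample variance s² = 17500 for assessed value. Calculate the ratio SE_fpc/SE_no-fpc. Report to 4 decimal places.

0.9363

f = n/N = 3628/29419 = 0.12332166.
SE_no-fpc = √(s²/n) = 2.1962683; SE_fpc = √((1−f)s²/n) = 2.0563902.
Ratio = √(1−f) = 0.93631103.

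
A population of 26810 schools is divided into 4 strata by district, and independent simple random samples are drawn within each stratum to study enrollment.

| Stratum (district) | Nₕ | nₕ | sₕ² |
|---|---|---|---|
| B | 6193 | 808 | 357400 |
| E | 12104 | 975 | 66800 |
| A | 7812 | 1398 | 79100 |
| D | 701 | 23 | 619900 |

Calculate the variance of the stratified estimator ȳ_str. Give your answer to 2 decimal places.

55.13

Var(ȳ_str) = Σₕ Wₕ²(1 − fₕ)sₕ²/nₕ with Wₕ = Nₕ/N, N = 26810.
B: Wₕ = 0.23099590; term = 0.23099590²·(1 − 0.13046989)·357400/808 = 20.522787.
E: Wₕ = 0.45147333; term = 0.45147333²·(1 − 0.08055188)·66800/975 = 12.839948.
A: Wₕ = 0.29138381; term = 0.29138381²·(1 − 0.17895545)·79100/1398 = 3.9442722.
D: Wₕ = 0.02614696; term = 0.02614696²·(1 − 0.03281027)·619900/23 = 17.821649.
Sum = 55.128656.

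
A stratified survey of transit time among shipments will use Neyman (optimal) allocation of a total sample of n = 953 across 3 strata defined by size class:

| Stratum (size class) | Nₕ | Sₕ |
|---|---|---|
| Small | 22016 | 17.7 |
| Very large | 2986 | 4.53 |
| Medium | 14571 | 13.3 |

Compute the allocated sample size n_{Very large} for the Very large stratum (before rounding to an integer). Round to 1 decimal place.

Neyman allocation: nₕ = n·NₕSₕ / Σⱼ NⱼSⱼ.
Σ NⱼSⱼ = 22016·17.7 + 2986·4.53 + 14571·13.3 = 597004.08.
n_{Very large} = 953·2986·4.53 / 597004.08 = 21.6.

21.6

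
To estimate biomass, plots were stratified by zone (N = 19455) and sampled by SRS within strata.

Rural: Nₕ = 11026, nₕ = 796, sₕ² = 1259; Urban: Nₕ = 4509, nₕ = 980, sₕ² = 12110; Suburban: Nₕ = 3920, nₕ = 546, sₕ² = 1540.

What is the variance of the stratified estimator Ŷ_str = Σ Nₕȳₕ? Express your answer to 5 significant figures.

4.1234 × 10^8

Var(Ŷ_str) = Σₕ Nₕ²(1 − fₕ)sₕ²/nₕ.
Rural: 11026²·(1 − 796/11026)·1259/796 = 1.784047 × 10^8.
Urban: 4509²·(1 − 980/4509)·12110/980 = 1.9663008 × 10^8.
Suburban: 3920²·(1 − 546/3920)·1540/546 = 3.7304328 × 10^7.
Sum = 4.1233911 × 10^8.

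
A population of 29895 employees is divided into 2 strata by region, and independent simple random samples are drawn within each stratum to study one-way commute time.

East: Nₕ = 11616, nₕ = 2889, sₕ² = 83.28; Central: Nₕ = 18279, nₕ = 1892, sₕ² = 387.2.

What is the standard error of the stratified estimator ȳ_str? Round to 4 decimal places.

0.2681

Var(ȳ_str) = Σₕ Wₕ²(1 − fₕ)sₕ²/nₕ with Wₕ = Nₕ/N, N = 29895.
East: Wₕ = 0.38855996; term = 0.38855996²·(1 − 0.24870868)·83.28/2889 = 0.0032697733.
Central: Wₕ = 0.61144004; term = 0.61144004²·(1 − 0.10350676)·387.2/1892 = 0.068591293.
Sum = 0.071861066.
SE = √(0.071861066) = 0.2681.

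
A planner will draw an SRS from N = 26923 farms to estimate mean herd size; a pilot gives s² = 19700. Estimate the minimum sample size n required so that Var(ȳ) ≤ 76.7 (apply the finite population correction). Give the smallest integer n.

255

Without fpc, n₀ = s²/D = 19700/76.7 = 256.8449.
With fpc, (1 − n/N)·s²/n ≤ D requires n ≥ n₀/(1 + n₀/N) = 256.8449/(1 + 256.8449/26923) = 254.4178.
Rounding up, n = 255.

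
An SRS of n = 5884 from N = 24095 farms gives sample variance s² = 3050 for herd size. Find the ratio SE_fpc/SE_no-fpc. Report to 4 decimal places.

f = n/N = 5884/24095 = 0.24420004.
SE_no-fpc = √(s²/n) = 0.71996865; SE_fpc = √((1−f)s²/n) = 0.62591739.
Ratio = √(1−f) = 0.86936756.

0.8694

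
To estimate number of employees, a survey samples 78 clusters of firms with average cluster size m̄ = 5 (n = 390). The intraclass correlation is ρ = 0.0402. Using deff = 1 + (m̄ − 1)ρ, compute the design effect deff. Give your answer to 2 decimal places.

deff = 1 + (5 − 1)·0.0402 = 1 + 0.1608 = 1.1608.

1.16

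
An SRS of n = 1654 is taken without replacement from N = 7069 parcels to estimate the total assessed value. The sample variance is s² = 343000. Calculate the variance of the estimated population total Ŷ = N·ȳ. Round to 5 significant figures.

Var(Ŷ) = N²·Var(ȳ) = N²·(1 − n/N)·s²/n.
f = 1654/7069 = 0.23397935; Var(ȳ) = 0.76602065·343000/1654 = 158.85434.
Var(Ŷ) = 7069² · 158.85434 = 7.9380723 × 10^9.

7.9381 × 10^9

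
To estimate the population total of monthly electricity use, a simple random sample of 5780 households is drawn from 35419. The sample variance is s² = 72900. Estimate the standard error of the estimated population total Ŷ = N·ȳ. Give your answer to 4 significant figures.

Var(Ŷ) = N²·Var(ȳ) = N²·(1 − n/N)·s²/n.
f = 5780/35419 = 0.16318925; Var(ȳ) = 0.83681075·72900/5780 = 10.554239.
Var(Ŷ) = 35419² · 10.554239 = 1.3240352 × 10^10.
SE(Ŷ) = √(1.3240352 × 10^10) = 115100.

115100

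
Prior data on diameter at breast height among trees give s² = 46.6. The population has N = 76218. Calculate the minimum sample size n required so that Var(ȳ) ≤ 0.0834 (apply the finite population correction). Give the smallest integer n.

Without fpc, n₀ = s²/D = 46.6/0.0834 = 558.7530.
With fpc, (1 − n/N)·s²/n ≤ D requires n ≥ n₀/(1 + n₀/N) = 558.7530/(1 + 558.7530/76218) = 554.6866.
Rounding up, n = 555.

555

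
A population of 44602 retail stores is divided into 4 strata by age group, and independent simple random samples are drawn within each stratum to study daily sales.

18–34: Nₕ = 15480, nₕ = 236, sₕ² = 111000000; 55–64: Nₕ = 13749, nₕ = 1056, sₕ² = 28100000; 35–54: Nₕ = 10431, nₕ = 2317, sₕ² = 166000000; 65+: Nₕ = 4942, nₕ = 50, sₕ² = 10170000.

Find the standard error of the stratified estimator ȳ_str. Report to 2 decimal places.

Var(ȳ_str) = Σₕ Wₕ²(1 − fₕ)sₕ²/nₕ with Wₕ = Nₕ/N, N = 44602.
18–34: Wₕ = 0.34706964; term = 0.34706964²·(1 − 0.01524548)·111000000/236 = 55792.035.
55–64: Wₕ = 0.30825972; term = 0.30825972²·(1 − 0.07680559)·28100000/1056 = 2334.367.
35–54: Wₕ = 0.23386844; term = 0.23386844²·(1 − 0.22212635)·166000000/2317 = 3048.136.
65+: Wₕ = 0.11080221; term = 0.11080221²·(1 − 0.01011736)·10170000/50 = 2471.9033.
Sum = 63646.441.
SE = √(63646.441) = 252.28.

252.28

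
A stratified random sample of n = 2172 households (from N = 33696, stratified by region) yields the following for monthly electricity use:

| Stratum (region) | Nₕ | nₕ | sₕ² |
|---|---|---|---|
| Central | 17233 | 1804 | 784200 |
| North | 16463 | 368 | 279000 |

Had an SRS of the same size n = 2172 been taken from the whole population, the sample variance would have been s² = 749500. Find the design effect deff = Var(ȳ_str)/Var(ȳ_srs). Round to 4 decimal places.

Var(ȳ_str) = Σ Wₕ²(1−fₕ)sₕ²/nₕ with Wₕ = Nₕ/33696:
  Central: (17233/33696)²·(1−1804/17233)·784200/1804 = 101.79637
  North: (16463/33696)²·(1−368/16463)·279000/368 = 176.92925
  → Var(ȳ_str) = 278.72562.
Var(ȳ_srs) = (1 − 2172/33696)·749500/2172 = 322.83067.
deff = 278.72562 / 322.83067 = 0.8634.

0.8634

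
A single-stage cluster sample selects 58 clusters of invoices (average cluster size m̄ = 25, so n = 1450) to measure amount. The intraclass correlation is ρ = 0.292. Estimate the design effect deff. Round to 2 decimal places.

deff = 1 + (25 − 1)·0.292 = 1 + 7.008 = 8.008.

8.01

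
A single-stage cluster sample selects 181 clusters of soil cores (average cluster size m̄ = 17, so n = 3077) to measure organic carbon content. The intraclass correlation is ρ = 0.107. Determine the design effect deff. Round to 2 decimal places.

deff = 1 + (17 − 1)·0.107 = 1 + 1.712 = 2.712.

2.71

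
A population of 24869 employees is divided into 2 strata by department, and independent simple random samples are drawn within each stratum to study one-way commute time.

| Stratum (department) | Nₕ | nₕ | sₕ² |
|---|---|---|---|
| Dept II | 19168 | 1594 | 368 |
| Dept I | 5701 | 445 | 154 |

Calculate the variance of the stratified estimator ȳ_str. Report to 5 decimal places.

Var(ȳ_str) = Σₕ Wₕ²(1 − fₕ)sₕ²/nₕ with Wₕ = Nₕ/N, N = 24869.
Dept II: Wₕ = 0.77075878; term = 0.77075878²·(1 − 0.08315943)·368/1594 = 0.12574487.
Dept I: Wₕ = 0.22924122; term = 0.22924122²·(1 − 0.07805648)·154/445 = 0.016766811.
Sum = 0.14251168.

0.14251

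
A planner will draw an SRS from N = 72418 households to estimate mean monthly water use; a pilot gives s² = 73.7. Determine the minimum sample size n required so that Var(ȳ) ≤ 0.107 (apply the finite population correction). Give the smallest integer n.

Without fpc, n₀ = s²/D = 73.7/0.107 = 688.7850.
With fpc, (1 − n/N)·s²/n ≤ D requires n ≥ n₀/(1 + n₀/N) = 688.7850/(1 + 688.7850/72418) = 682.2955.
Rounding up, n = 683.

683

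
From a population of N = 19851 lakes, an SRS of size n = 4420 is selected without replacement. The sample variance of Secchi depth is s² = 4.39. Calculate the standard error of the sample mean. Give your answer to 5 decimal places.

0.02779

Under SRS without replacement, Var(ȳ) = (1 − f)·s²/n with f = n/N = 4420/19851 = 0.22265881.
Var(ȳ) = (1 − 0.22265881)·4.39/4420 = 0.77734119·9.9321267 × 10^-4 = 7.7206512 × 10^-4.
SE(ȳ) = √(7.7206512 × 10^-4) = 0.02779.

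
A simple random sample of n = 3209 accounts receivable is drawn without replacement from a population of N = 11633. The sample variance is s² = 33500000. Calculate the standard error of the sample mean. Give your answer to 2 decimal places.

86.95

Under SRS without replacement, Var(ȳ) = (1 − f)·s²/n with f = n/N = 3209/11633 = 0.27585318.
Var(ȳ) = (1 − 0.27585318)·33500000/3209 = 0.72414682·10439.389 = 7559.6505.
SE(ȳ) = √(7559.6505) = 86.95.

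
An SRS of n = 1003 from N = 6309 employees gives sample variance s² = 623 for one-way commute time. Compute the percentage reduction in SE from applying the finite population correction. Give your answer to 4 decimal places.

f = n/N = 1003/6309 = 0.15897924.
SE_no-fpc = √(s²/n) = 0.78812219; SE_fpc = √((1−f)s²/n) = 0.72276467.
Ratio = √(1−f) = 0.91707184. Reduction = 100·(1 − 0.91707184) = 8.2928%.

8.2928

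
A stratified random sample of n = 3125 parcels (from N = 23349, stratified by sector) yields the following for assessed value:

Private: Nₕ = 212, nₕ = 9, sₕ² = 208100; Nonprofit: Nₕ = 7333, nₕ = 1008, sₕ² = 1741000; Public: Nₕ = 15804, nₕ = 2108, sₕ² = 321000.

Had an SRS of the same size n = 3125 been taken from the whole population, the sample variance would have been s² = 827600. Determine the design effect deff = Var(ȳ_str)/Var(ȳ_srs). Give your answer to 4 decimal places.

Var(ȳ_str) = Σ Wₕ²(1−fₕ)sₕ²/nₕ with Wₕ = Nₕ/23349:
  Private: (212/23349)²·(1−9/212)·208100/9 = 1.8252607
  Nonprofit: (7333/23349)²·(1−1008/7333)·1741000/1008 = 146.9413
  Public: (15804/23349)²·(1−2108/15804)·321000/2108 = 60.458675
  → Var(ȳ_str) = 209.22524.
Var(ȳ_srs) = (1 − 3125/23349)·827600/3125 = 229.38723.
deff = 209.22524 / 229.38723 = 0.9121.

0.9121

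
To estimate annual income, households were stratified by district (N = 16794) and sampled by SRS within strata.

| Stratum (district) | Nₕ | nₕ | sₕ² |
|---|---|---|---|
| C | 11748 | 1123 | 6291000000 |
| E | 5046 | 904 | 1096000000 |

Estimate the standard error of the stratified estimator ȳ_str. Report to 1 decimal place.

1602.8

Var(ȳ_str) = Σₕ Wₕ²(1 − fₕ)sₕ²/nₕ with Wₕ = Nₕ/N, N = 16794.
C: Wₕ = 0.69953555; term = 0.69953555²·(1 − 0.09559074)·6291000000/1123 = 2.4792739 × 10^6.
E: Wₕ = 0.30046445; term = 0.30046445²·(1 − 0.17915180)·1096000000/904 = 89844.432.
Sum = 2.5691183 × 10^6.
SE = √(2.5691183 × 10^6) = 1602.8.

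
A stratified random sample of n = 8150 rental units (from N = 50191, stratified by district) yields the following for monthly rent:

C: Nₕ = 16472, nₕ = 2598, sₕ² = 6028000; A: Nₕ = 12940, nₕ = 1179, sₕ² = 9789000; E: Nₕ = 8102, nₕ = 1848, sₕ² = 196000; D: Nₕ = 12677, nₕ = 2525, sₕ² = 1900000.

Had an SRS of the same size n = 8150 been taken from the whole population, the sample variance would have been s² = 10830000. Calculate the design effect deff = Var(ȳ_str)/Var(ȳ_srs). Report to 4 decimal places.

Var(ȳ_str) = Σ Wₕ²(1−fₕ)sₕ²/nₕ with Wₕ = Nₕ/50191:
  C: (16472/50191)²·(1−2598/16472)·6028000/2598 = 210.48949
  A: (12940/50191)²·(1−1179/12940)·9789000/1179 = 501.59287
  E: (8102/50191)²·(1−1848/8102)·196000/1848 = 2.1333029
  D: (12677/50191)²·(1−2525/12677)·1900000/2525 = 38.442234
  → Var(ȳ_str) = 752.6579.
Var(ȳ_srs) = (1 − 8150/50191)·10830000/8150 = 1113.0586.
deff = 752.6579 / 1113.0586 = 0.6762.

0.6762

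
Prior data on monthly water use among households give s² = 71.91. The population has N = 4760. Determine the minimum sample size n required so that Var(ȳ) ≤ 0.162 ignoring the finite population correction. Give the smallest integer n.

444

Without fpc, n₀ = s²/D = 71.91/0.162 = 443.8889.
Rounding up, n = 444.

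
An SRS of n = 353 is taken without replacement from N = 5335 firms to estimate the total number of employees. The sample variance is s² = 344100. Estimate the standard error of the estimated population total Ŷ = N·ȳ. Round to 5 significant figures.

160960

Var(Ŷ) = N²·Var(ȳ) = N²·(1 − n/N)·s²/n.
f = 353/5335 = 0.06616682; Var(ȳ) = 0.93383318·344100/353 = 910.28894.
Var(Ŷ) = 5335² · 910.28894 = 2.5908849 × 10^10.
SE(Ŷ) = √(2.5908849 × 10^10) = 160960.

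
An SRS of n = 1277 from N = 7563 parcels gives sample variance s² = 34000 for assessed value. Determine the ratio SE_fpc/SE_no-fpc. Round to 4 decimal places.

0.9117

f = n/N = 1277/7563 = 0.16884834.
SE_no-fpc = √(s²/n) = 5.1599324; SE_fpc = √((1−f)s²/n) = 4.7041823.
Ratio = √(1−f) = 0.91167519.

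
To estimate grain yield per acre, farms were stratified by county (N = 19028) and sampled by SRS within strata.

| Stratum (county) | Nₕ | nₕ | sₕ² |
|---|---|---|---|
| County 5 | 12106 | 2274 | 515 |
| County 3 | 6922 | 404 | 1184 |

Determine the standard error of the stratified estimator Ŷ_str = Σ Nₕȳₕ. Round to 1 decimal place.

12616.7

Var(Ŷ_str) = Σₕ Nₕ²(1 − fₕ)sₕ²/nₕ.
County 5: 12106²·(1 − 2274/12106)·515/2274 = 2.695624 × 10^7.
County 3: 6922²·(1 − 404/6922)·1184/404 = 1.3222583 × 10^8.
Sum = 1.5918207 × 10^8.
SE = √(1.5918207 × 10^8) = 12616.7.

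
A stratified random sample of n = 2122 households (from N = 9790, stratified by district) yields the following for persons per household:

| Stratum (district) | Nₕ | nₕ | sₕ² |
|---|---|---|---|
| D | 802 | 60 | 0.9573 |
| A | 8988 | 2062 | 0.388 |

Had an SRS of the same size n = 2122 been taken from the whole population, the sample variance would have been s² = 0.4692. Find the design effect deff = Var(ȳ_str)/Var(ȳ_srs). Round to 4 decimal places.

1.2777

Var(ȳ_str) = Σ Wₕ²(1−fₕ)sₕ²/nₕ with Wₕ = Nₕ/9790:
  D: (802/9790)²·(1−60/802)·0.9573/60 = 9.9062595 × 10^-5
  A: (8988/9790)²·(1−2062/8988)·0.388/2062 = 1.2221464 × 10^-4
  → Var(ȳ_str) = 2.2127724 × 10^-4.
Var(ȳ_srs) = (1 − 2122/9790)·0.4692/2122 = 1.731857 × 10^-4.
deff = (2.2127724 × 10^-4) / (1.731857 × 10^-4) = 1.2777.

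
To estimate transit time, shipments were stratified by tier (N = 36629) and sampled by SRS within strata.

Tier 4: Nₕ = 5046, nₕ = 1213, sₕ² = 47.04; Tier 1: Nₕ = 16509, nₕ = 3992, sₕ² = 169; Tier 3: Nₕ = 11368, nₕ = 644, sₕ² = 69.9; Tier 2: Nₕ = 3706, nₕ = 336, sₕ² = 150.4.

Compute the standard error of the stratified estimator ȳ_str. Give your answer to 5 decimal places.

0.14529

Var(ȳ_str) = Σₕ Wₕ²(1 − fₕ)sₕ²/nₕ with Wₕ = Nₕ/N, N = 36629.
Tier 4: Wₕ = 0.13775970; term = 0.13775970²·(1 − 0.24038843)·47.04/1213 = 5.5903945 × 10^-4.
Tier 1: Wₕ = 0.45070846; term = 0.45070846²·(1 − 0.24180750)·169/3992 = 0.0065202923.
Tier 3: Wₕ = 0.31035518; term = 0.31035518²·(1 − 0.05665025)·69.9/644 = 0.0098623873.
Tier 2: Wₕ = 0.10117666; term = 0.10117666²·(1 − 0.09066379)·150.4/336 = 0.0041667146.
Sum = 0.021108434.
SE = √(0.021108434) = 0.14529.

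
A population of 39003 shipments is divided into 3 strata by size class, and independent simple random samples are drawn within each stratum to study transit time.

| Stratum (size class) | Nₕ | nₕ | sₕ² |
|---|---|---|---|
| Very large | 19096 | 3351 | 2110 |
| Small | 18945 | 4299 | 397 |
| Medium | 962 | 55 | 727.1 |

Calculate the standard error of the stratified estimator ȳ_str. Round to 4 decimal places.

0.3858

Var(ȳ_str) = Σₕ Wₕ²(1 − fₕ)sₕ²/nₕ with Wₕ = Nₕ/N, N = 39003.
Very large: Wₕ = 0.48960336; term = 0.48960336²·(1 − 0.17548178)·2110/3351 = 0.12445062.
Small: Wₕ = 0.48573187; term = 0.48573187²·(1 − 0.22692003)·397/4299 = 0.016843823.
Medium: Wₕ = 0.02466477; term = 0.02466477²·(1 − 0.05717256)·727.1/55 = 0.0075825937.
Sum = 0.14887704.
SE = √(0.14887704) = 0.3858.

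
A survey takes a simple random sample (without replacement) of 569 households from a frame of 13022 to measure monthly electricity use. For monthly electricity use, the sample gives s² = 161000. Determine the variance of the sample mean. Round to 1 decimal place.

Under SRS without replacement, Var(ȳ) = (1 − f)·s²/n with f = n/N = 569/13022 = 0.04369528.
Var(ȳ) = (1 − 0.04369528)·161000/569 = 0.95630472·282.95255 = 270.58886.

270.6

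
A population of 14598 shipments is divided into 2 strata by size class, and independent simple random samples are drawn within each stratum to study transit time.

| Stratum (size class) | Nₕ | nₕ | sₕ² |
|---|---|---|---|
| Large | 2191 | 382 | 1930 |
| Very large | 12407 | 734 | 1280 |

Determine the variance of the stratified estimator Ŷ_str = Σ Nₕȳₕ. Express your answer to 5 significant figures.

2.7258 × 10^8

Var(Ŷ_str) = Σₕ Nₕ²(1 − fₕ)sₕ²/nₕ.
Large: 2191²·(1 − 382/2191)·1930/382 = 2.0025109 × 10^7.
Very large: 12407²·(1 − 734/12407)·1280/734 = 2.5255919 × 10^8.
Sum = 2.725843 × 10^8.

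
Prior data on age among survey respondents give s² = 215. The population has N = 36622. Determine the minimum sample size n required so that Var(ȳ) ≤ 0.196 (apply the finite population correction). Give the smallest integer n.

1066

Without fpc, n₀ = s²/D = 215/0.196 = 1096.9388.
With fpc, (1 − n/N)·s²/n ≤ D requires n ≥ n₀/(1 + n₀/N) = 1096.9388/(1 + 1096.9388/36622) = 1065.0377.
Rounding up, n = 1066.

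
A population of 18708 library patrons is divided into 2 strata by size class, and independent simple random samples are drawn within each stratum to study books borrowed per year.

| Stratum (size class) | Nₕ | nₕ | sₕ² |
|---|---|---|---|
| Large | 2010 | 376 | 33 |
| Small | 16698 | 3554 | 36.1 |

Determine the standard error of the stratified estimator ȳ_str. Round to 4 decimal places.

Var(ȳ_str) = Σₕ Wₕ²(1 − fₕ)sₕ²/nₕ with Wₕ = Nₕ/N, N = 18708.
Large: Wₕ = 0.10744067; term = 0.10744067²·(1 − 0.18706468)·33/376 = 8.2360596 × 10^-4.
Small: Wₕ = 0.89255933; term = 0.89255933²·(1 − 0.21283986)·36.1/3554 = 0.0063698186.
Sum = 0.0071934246.
SE = √(0.0071934246) = 0.0848.

0.0848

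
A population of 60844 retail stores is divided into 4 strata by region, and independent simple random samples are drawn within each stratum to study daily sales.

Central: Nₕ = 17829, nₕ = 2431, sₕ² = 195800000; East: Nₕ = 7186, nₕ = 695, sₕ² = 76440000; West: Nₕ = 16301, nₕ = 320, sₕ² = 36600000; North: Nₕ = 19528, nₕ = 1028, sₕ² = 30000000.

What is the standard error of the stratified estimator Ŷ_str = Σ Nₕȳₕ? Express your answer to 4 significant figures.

Var(Ŷ_str) = Σₕ Nₕ²(1 − fₕ)sₕ²/nₕ.
Central: 17829²·(1 − 2431/17829)·195800000/2431 = 2.2111542 × 10^13.
East: 7186²·(1 − 695/7186)·76440000/695 = 5.1302047 × 10^12.
West: 16301²·(1 − 320/16301)·36600000/320 = 2.9795406 × 10^13.
North: 19528²·(1 − 1028/19528)·30000000/1028 = 1.054284 × 10^13.
Sum = 6.7579993 × 10^13.
SE = √(6.7579993 × 10^13) = 8.221 × 10^6.

8.221 × 10^6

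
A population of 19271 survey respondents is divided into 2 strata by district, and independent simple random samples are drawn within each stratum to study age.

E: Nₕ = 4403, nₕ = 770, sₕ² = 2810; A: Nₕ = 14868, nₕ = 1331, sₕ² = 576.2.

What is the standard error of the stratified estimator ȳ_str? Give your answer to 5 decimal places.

0.62594

Var(ȳ_str) = Σₕ Wₕ²(1 − fₕ)sₕ²/nₕ with Wₕ = Nₕ/N, N = 19271.
E: Wₕ = 0.22847802; term = 0.22847802²·(1 − 0.17488076)·2810/770 = 0.15718865.
A: Wₕ = 0.77152198; term = 0.77152198²·(1 − 0.08952112)·576.2/1331 = 0.23461819.
Sum = 0.39180684.
SE = √(0.39180684) = 0.62594.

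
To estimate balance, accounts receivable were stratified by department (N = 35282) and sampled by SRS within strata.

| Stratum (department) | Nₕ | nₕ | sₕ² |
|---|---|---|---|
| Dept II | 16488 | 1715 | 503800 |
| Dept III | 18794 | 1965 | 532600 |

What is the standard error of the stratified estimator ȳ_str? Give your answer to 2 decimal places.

Var(ȳ_str) = Σₕ Wₕ²(1 − fₕ)sₕ²/nₕ with Wₕ = Nₕ/N, N = 35282.
Dept II: Wₕ = 0.46732045; term = 0.46732045²·(1 − 0.10401504)·503800/1715 = 57.481001.
Dept III: Wₕ = 0.53267955; term = 0.53267955²·(1 − 0.10455465)·532600/1965 = 68.866776.
Sum = 126.34778.
SE = √(126.34778) = 11.24.

11.24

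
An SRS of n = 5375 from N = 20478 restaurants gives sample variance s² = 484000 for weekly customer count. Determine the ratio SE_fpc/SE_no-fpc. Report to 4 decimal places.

0.8588

f = n/N = 5375/20478 = 0.26247680.
SE_no-fpc = √(s²/n) = 9.489284; SE_fpc = √((1−f)s²/n) = 8.1493184.
Ratio = √(1−f) = 0.85879171.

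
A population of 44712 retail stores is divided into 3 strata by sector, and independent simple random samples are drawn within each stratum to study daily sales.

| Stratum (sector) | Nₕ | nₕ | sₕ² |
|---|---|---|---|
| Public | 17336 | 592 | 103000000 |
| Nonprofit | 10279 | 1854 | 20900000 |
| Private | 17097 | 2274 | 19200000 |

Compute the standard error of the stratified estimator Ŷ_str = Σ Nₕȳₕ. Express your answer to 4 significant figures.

7.323 × 10^6

Var(Ŷ_str) = Σₕ Nₕ²(1 − fₕ)sₕ²/nₕ.
Public: 17336²·(1 − 592/17336)·103000000/592 = 5.0503751 × 10^13.
Nonprofit: 10279²·(1 − 1854/10279)·20900000/1854 = 9.7624165 × 10^11.
Private: 17097²·(1 − 2274/17097)·19200000/2274 = 2.1397685 × 10^12.
Sum = 5.3619761 × 10^13.
SE = √(5.3619761 × 10^13) = 7.323 × 10^6.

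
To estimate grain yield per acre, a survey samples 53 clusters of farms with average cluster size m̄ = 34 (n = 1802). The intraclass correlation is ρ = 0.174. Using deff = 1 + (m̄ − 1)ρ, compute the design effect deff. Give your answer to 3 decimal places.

deff = 1 + (34 − 1)·0.174 = 1 + 5.742 = 6.742.

6.742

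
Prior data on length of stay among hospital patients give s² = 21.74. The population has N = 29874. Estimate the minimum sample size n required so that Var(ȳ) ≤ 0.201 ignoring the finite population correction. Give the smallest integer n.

Without fpc, n₀ = s²/D = 21.74/0.201 = 108.1592.
Rounding up, n = 109.

109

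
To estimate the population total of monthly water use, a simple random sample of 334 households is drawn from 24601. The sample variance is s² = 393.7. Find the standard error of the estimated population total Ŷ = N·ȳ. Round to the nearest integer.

26527

Var(Ŷ) = N²·Var(ȳ) = N²·(1 − n/N)·s²/n.
f = 334/24601 = 0.01357668; Var(ȳ) = 0.98642332·393.7/334 = 1.1627391.
Var(Ŷ) = 24601² · 1.1627391 = 7.037004 × 10^8.
SE(Ŷ) = √(7.037004 × 10^8) = 26527.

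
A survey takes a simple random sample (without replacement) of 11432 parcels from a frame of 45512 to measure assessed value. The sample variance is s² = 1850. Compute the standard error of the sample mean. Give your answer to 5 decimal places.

0.34811

Under SRS without replacement, Var(ȳ) = (1 − f)·s²/n with f = n/N = 11432/45512 = 0.25118650.
Var(ȳ) = (1 − 0.25118650)·1850/11432 = 0.74881350·0.16182645 = 0.12117783.
SE(ȳ) = √(0.12117783) = 0.34811.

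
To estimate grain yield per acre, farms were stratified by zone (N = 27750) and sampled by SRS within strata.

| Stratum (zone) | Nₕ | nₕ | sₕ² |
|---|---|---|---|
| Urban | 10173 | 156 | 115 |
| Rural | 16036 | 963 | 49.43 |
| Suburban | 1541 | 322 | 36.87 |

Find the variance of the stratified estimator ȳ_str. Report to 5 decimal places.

0.11394

Var(ȳ_str) = Σₕ Wₕ²(1 − fₕ)sₕ²/nₕ with Wₕ = Nₕ/N, N = 27750.
Urban: Wₕ = 0.36659459; term = 0.36659459²·(1 − 0.01533471)·115/156 = 0.097551508.
Rural: Wₕ = 0.57787387; term = 0.57787387²·(1 − 0.06005238)·49.43/963 = 0.01611143.
Suburban: Wₕ = 0.05553153; term = 0.05553153²·(1 − 0.20895522)·36.87/322 = 2.7931717 × 10^-4.
Sum = 0.11394226.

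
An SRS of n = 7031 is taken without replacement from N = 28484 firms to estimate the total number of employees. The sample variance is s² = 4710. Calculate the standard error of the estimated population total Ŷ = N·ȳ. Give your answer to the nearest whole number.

20232

Var(Ŷ) = N²·Var(ȳ) = N²·(1 − n/N)·s²/n.
f = 7031/28484 = 0.24684033; Var(ȳ) = 0.75315967·4710/7031 = 0.5045345.
Var(Ŷ) = 28484² · 0.5045345 = 4.0934814 × 10^8.
SE(Ŷ) = √(4.0934814 × 10^8) = 20232.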